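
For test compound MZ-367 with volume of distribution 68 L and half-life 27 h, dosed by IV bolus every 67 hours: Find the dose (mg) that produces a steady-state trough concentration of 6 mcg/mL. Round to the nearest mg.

τ/t½ = 67/27 ≈ 2.4815, so f = (1/2)^(67/27) ≈ 0.179060.
Cmin,ss = (D/Vd)·f/(1−f), so D = Cmin,ss·Vd·(1−f)/f.
D = 6 × 68 × (1−f)/f ≈ 6 × 68 × 4.58472 ≈ 1870.57 mg.

1871 mg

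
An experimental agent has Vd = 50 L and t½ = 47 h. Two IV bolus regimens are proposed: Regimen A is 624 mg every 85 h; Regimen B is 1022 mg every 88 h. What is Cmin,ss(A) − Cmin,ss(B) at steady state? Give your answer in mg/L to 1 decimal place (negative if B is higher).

Regimen A: f = (1/2)^(85/47) ≈ 0.2855; Cmin,ss = (624/50)·f/(1−f) ≈ 4.987 mg/L.
Regimen B: f = (1/2)^(88/47) ≈ 0.2731; Cmin,ss = (1022/50)·f/(1−f) ≈ 7.679 mg/L.
Difference ≈ 4.987 − 7.679 ≈ -2.692 mg/L.

-2.7 mg/L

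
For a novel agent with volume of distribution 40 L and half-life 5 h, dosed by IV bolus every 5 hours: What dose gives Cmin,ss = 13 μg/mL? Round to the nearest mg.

τ/t½ = 5/5 ≈ 1, so f = (1/2)^(5/5) ≈ 0.500000.
Cmin,ss = (D/Vd)·f/(1−f), so D = Cmin,ss·Vd·(1−f)/f.
D = 13 × 40 × (1−f)/f ≈ 13 × 40 × 1.00000 ≈ 520.00 mg.

520 mg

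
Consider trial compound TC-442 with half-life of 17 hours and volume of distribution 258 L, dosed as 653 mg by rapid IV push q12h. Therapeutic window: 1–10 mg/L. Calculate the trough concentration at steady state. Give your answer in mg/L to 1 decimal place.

k = ln2/t½ = ln2/17 ≈ 0.040773 h⁻¹; fraction remaining f = e^(−kτ) = e^(−0.040773×12) ≈ 0.6131.
Single-dose peak C₀ = D/Vd = 653/258 ≈ 2.531 mg/L.
Steady-state trough Cmin,ss = C₀·f/(1−f) ≈ 2.531 × 0.6131/0.3869 ≈ 4.011 mg/L.
Trough 4.0 mg/L vs MEC 1 mg/L: adequate.

4.0 mg/L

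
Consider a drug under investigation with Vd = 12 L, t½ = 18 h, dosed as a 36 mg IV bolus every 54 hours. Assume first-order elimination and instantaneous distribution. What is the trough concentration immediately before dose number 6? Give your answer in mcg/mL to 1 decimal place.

0.4 mcg/mL

f = (1/2)^(τ/t½) = (1/2)^(54/18) ≈ 0.1250.
C₀ = D/Vd = 36/12 ≈ 3.000 mcg/mL.
Before the 6th dose, 5 doses have been given. Superposition: Cmin = C₀·(f + f² + … + f^5).
≈ 3.000 × (0.1250 + 0.0156 + 0.0020 + 0.0002 + 0.0000) ≈ 3.000 × 0.1428 ≈ 0.428 mcg/mL.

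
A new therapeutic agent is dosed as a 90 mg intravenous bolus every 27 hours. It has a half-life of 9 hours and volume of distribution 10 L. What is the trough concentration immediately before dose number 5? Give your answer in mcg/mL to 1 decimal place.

1.3 mcg/mL

f = (1/2)^(τ/t½) = (1/2)^(27/9) ≈ 0.1250.
C₀ = D/Vd = 90/10 ≈ 9.000 mcg/mL.
Before the 5th dose, 4 doses have been given. Superposition: Cmin = C₀·(f + f² + … + f^4).
≈ 9.000 × (0.1250 + 0.0156 + 0.0020 + 0.0002) ≈ 9.000 × 0.1428 ≈ 1.285 mcg/mL.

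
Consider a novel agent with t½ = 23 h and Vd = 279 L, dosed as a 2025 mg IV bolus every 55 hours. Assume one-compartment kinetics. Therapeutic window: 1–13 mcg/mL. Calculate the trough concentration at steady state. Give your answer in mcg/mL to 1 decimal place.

1.7 mcg/mL

Over one 55-h interval, 55/23 ≈ 2.3913 half-lives elapse, leaving f ≈ 0.1906 of each dose.
Single-dose peak C₀ = D/Vd = 2025/279 ≈ 7.258 mcg/mL.
Steady-state trough Cmin,ss = C₀·f/(1−f) ≈ 7.258 × 0.1906/0.8094 ≈ 1.709 mcg/mL.
Trough 1.7 mcg/mL vs MEC 1 mcg/mL: adequate.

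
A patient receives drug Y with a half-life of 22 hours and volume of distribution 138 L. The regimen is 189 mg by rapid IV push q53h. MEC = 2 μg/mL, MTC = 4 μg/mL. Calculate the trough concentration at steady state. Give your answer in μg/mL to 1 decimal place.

0.3 μg/mL

τ/t½ = 53/22 ≈ 2.4091, so fraction remaining f = (1/2)^(53/22) ≈ 0.1883.
At steady state, accumulation factor R = 1/(1 − e^(−kτ)) ≈ 1.2320.
Single-dose peak C₀ = D/Vd = 189/138 ≈ 1.370 μg/mL.
Steady-state peak Cmax,ss = C₀·R ≈ 1.370 × 1.2320 ≈ 1.688 μg/mL.
One interval later, Cmin,ss = Cmax,ss·e^(−kτ) ≈ 1.688 × 0.1883 ≈ 0.318 μg/mL.
Trough 0.3 μg/mL vs MEC 2 μg/mL: subtherapeutic.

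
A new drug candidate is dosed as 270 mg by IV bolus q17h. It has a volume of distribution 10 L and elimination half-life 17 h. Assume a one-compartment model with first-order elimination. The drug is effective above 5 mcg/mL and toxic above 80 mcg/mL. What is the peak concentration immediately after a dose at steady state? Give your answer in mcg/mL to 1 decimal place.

τ = 17 h = 1 half-life, so f = (1/2)^1 = 0.5.
Accumulation ratio R = 1/(1 − f) = 1/0.5 = 2/1.
Single-dose peak C₀ = D/Vd = 270/10 = 27 mcg/mL.
Steady-state peak Cmax,ss = C₀·R = 27 × 2/1 ≈ 54.000 mcg/mL.
Peak 54.0 mcg/mL vs MTC 80 mcg/mL: below toxic threshold.

54.0 mcg/mL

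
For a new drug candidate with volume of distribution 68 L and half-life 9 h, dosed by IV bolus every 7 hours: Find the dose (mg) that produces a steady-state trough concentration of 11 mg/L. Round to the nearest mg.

τ/t½ = 7/9 ≈ 0.77778, so f = (1/2)^(7/9) ≈ 0.583265.
Cmin,ss = (D/Vd)·f/(1−f), so D = Cmin,ss·Vd·(1−f)/f.
D = 11 × 68 × (1−f)/f ≈ 11 × 68 × 0.71449 ≈ 534.44 mg.

534 mg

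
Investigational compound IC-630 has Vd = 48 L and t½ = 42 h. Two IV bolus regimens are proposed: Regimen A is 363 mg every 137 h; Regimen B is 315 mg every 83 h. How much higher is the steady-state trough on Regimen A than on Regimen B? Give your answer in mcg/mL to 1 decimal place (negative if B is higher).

-1.4 mcg/mL

Regimen A: f = (1/2)^(137/42) ≈ 0.1042; Cmin,ss = (363/48)·f/(1−f) ≈ 0.880 mcg/mL.
Regimen B: f = (1/2)^(83/42) ≈ 0.2542; Cmin,ss = (315/48)·f/(1−f) ≈ 2.237 mcg/mL.
Difference ≈ 0.880 − 2.237 ≈ -1.357 mcg/mL.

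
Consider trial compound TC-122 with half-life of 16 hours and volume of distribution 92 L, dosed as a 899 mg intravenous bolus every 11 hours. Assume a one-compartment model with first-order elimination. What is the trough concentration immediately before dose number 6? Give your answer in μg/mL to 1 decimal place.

f = (1/2)^(τ/t½) = (1/2)^(11/16) ≈ 0.6209.
C₀ = D/Vd = 899/92 ≈ 9.772 μg/mL.
Before the 6th dose, 5 doses have been given. Superposition: Cmin = C₀·(f + f² + … + f^5).
≈ 9.772 × (0.6209 + 0.3855 + 0.2394 + 0.1486 + 0.0923) ≈ 9.772 × 1.4867 ≈ 14.528 μg/mL.

14.5 μg/mL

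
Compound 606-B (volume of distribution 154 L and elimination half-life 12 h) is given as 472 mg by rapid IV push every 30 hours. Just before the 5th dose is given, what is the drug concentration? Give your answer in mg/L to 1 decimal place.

0.7 mg/L

f = (1/2)^(τ/t½) = (1/2)^(30/12) ≈ 0.1768.
C₀ = D/Vd = 472/154 ≈ 3.065 mg/L.
Before the 5th dose, 4 doses have been given. Superposition: Cmin = C₀·(f + f² + … + f^4).
≈ 3.065 × (0.1768 + 0.0313 + 0.0055 + 0.0010) ≈ 3.065 × 0.2146 ≈ 0.658 mg/L.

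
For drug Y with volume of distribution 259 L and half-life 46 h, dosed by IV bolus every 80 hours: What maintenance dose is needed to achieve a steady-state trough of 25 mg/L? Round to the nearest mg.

15141 mg

τ/t½ = 80/46 ≈ 1.7391, so f = (1/2)^(80/46) ≈ 0.299550.
Cmin,ss = (D/Vd)·f/(1−f), so D = Cmin,ss·Vd·(1−f)/f.
D = 25 × 259 × (1−f)/f ≈ 25 × 259 × 2.33834 ≈ 15140.75 mg.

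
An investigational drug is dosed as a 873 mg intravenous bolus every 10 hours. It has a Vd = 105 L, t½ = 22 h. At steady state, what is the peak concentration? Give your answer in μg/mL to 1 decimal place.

Over one 10-h interval, 10/22 ≈ 0.45455 half-lives elapse, leaving f ≈ 0.7297 of each dose.
Accumulation ratio R = 1/(1 − f) ≈ 1/0.2703 ≈ 3.6996.
Single-dose peak C₀ = D/Vd = 873/105 ≈ 8.314 μg/mL.
Steady-state peak Cmax,ss = C₀·R ≈ 8.314 × 3.6996 ≈ 30.758 μg/mL.

30.8 μg/mL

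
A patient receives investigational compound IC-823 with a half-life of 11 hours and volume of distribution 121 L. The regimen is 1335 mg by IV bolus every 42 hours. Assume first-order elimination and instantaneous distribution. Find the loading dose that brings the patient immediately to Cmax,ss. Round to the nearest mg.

1437 mg

f = (1/2)^(42/11) ≈ 0.070895; accumulation ratio R = 1/(1−f) ≈ 1.07630.
Loading dose to hit Cmax,ss on first dose: D_load = D_maint·R ≈ 1335 × 1.07630 ≈ 1436.86 mg.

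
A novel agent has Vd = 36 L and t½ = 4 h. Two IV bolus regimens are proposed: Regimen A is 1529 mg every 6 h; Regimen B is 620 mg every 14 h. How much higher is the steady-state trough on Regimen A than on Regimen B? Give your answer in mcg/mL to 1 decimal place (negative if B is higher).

Regimen A: f = (1/2)^(6/4) ≈ 0.3536; Cmin,ss = (1529/36)·f/(1−f) ≈ 23.234 mcg/mL.
Regimen B: f = (1/2)^(14/4) ≈ 0.0884; Cmin,ss = (620/36)·f/(1−f) ≈ 1.670 mcg/mL.
Difference ≈ 23.234 − 1.670 ≈ 21.564 mcg/mL.

21.6 mcg/mL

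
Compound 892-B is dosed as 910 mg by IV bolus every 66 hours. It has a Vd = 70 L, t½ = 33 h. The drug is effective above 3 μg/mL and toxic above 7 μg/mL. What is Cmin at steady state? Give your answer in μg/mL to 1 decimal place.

4.3 μg/mL

τ = 66 h = 2 half-lives, so f = (1/2)^2 = 0.25.
At steady state, R = 1/(1 − 0.25) = 4/3.
Single-dose peak C₀ = D/Vd = 910/70 = 13 μg/mL.
Steady-state peak Cmax,ss = C₀·R = 13 × 4/3 ≈ 17.333 μg/mL.
Steady-state trough Cmin,ss = Cmax,ss·f ≈ 17.333 × 0.25 ≈ 4.333 μg/mL.
Trough 4.3 μg/mL vs MEC 3 μg/mL: adequate.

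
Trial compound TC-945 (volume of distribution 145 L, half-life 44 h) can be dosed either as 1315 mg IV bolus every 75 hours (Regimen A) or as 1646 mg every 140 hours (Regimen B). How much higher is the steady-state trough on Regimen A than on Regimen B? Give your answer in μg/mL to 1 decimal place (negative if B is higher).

2.6 μg/mL

Regimen A: f = (1/2)^(75/44) ≈ 0.3068; Cmin,ss = (1315/145)·f/(1−f) ≈ 4.014 μg/mL.
Regimen B: f = (1/2)^(140/44) ≈ 0.1102; Cmin,ss = (1646/145)·f/(1−f) ≈ 1.406 μg/mL.
Difference ≈ 4.014 − 1.406 ≈ 2.608 μg/mL.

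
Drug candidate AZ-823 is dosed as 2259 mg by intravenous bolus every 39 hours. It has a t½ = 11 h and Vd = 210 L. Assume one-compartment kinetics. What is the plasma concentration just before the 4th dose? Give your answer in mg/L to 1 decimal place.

f = (1/2)^(τ/t½) = (1/2)^(39/11) ≈ 0.0856.
C₀ = D/Vd = 2259/210 ≈ 10.757 mg/L.
Before the 4th dose, 3 doses have been given. Superposition: Cmin = C₀·(f + f² + … + f^3).
≈ 10.757 × (0.0856 + 0.0073 + 0.0006) ≈ 10.757 × 0.0935 ≈ 1.006 mg/L.

1.0 mg/L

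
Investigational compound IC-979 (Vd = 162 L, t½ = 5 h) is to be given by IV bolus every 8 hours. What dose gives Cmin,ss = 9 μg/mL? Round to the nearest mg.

2962 mg

τ/t½ = 8/5 ≈ 1.6, so f = (1/2)^(8/5) ≈ 0.329877.
Cmin,ss = (D/Vd)·f/(1−f), so D = Cmin,ss·Vd·(1−f)/f.
D = 9 × 162 × (1−f)/f ≈ 9 × 162 × 2.03143 ≈ 2961.82 mg.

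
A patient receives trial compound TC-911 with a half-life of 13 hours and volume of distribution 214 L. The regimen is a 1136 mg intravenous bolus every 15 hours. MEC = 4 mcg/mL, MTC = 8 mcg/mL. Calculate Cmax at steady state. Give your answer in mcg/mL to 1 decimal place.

9.6 mcg/mL

k = ln2/t½ = ln2/13 ≈ 0.053319 h⁻¹; fraction remaining f = e^(−kτ) = e^(−0.053319×15) ≈ 0.4494.
At steady state, accumulation factor R = 1/(1 − e^(−kτ)) ≈ 1.8162.
Single-dose peak C₀ = D/Vd = 1136/214 ≈ 5.308 mcg/mL.
Cmax,ss = C₀/(1 − f) ≈ 5.308/0.5506 ≈ 9.640 mcg/mL.
Peak 9.6 mcg/mL vs MTC 8 mcg/mL: exceeds toxic threshold.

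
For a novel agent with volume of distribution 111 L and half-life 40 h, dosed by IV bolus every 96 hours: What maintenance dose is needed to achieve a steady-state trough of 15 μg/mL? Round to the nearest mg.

τ/t½ = 96/40 ≈ 2.4, so f = (1/2)^(96/40) ≈ 0.189465.
Cmin,ss = (D/Vd)·f/(1−f), so D = Cmin,ss·Vd·(1−f)/f.
D = 15 × 111 × (1−f)/f ≈ 15 × 111 × 4.27802 ≈ 7122.90 mg.

7123 mg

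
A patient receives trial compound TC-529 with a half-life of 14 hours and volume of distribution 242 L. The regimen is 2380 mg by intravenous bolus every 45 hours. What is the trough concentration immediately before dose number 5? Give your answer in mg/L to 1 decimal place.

1.2 mg/L

f = (1/2)^(τ/t½) = (1/2)^(45/14) ≈ 0.1077.
C₀ = D/Vd = 2380/242 ≈ 9.835 mg/L.
Before the 5th dose, 4 doses have been given. Superposition: Cmin = C₀·(f + f² + … + f^4).
≈ 9.835 × (0.1077 + 0.0116 + 0.0012 + 0.0001) ≈ 9.835 × 0.1206 ≈ 1.186 mg/L.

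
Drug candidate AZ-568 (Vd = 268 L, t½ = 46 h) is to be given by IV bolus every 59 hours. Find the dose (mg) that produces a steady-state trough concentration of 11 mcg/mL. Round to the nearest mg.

4224 mg

τ/t½ = 59/46 ≈ 1.2826, so f = (1/2)^(59/46) ≈ 0.411052.
Cmin,ss = (D/Vd)·f/(1−f), so D = Cmin,ss·Vd·(1−f)/f.
D = 11 × 268 × (1−f)/f ≈ 11 × 268 × 1.43278 ≈ 4223.84 mg.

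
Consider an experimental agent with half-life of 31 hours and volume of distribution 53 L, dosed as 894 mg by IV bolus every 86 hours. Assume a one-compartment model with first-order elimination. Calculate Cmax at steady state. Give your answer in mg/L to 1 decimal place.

19.8 mg/L

k = ln2/t½ = ln2/31 ≈ 0.022360 h⁻¹; fraction remaining f = e^(−kτ) = e^(−0.022360×86) ≈ 0.1462.
At steady state, accumulation factor R = 1/(1 − e^(−kτ)) ≈ 1.1712.
Each bolus raises the concentration by D/Vd = 894/53 ≈ 16.868 mg/L.
Steady-state peak Cmax,ss = C₀·R ≈ 16.868 × 1.1712 ≈ 19.756 mg/L.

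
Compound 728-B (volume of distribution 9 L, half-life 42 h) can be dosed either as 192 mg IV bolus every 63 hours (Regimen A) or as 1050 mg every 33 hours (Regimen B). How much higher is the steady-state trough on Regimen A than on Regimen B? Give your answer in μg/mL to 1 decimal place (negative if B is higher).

Regimen A: f = (1/2)^(63/42) ≈ 0.3536; Cmin,ss = (192/9)·f/(1−f) ≈ 11.670 μg/mL.
Regimen B: f = (1/2)^(33/42) ≈ 0.5801; Cmin,ss = (1050/9)·f/(1−f) ≈ 161.177 μg/mL.
Difference ≈ 11.670 − 161.177 ≈ -149.507 μg/mL.

-149.5 μg/mL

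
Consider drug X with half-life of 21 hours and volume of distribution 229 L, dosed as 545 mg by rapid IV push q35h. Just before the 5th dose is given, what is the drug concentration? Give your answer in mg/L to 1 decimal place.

1.1 mg/L

f = (1/2)^(τ/t½) = (1/2)^(35/21) ≈ 0.3150.
C₀ = D/Vd = 545/229 ≈ 2.380 mg/L.
Before the 5th dose, 4 doses have been given. Superposition: Cmin = C₀·(f + f² + … + f^4).
≈ 2.380 × (0.3150 + 0.0992 + 0.0313 + 0.0098) ≈ 2.380 × 0.4553 ≈ 1.084 mg/L.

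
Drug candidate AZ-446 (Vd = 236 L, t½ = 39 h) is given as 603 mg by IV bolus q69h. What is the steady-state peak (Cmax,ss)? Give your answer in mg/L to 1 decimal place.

Over one 69-h interval, 69/39 ≈ 1.7692 half-lives elapse, leaving f ≈ 0.2934 of each dose.
Accumulation ratio R = 1/(1 − f) ≈ 1/0.7066 ≈ 1.4152.
Each bolus raises the concentration by D/Vd = 603/236 ≈ 2.555 mg/L.
Steady-state peak Cmax,ss = C₀·R ≈ 2.555 × 1.4152 ≈ 3.616 mg/L.

3.6 mg/L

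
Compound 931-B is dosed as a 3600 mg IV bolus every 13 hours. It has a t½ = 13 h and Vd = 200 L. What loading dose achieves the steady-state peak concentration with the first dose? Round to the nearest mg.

f = (1/2)^(13/13) ≈ 0.500000; accumulation ratio R = 1/(1−f) ≈ 2.00000.
Loading dose to hit Cmax,ss on first dose: D_load = D_maint·R ≈ 3600 × 2.00000 ≈ 7200.00 mg.

7200 mg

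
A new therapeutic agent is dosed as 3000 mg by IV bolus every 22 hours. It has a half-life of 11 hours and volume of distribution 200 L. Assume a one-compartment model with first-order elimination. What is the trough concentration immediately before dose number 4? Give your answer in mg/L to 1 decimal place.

4.9 mg/L

f = (1/2)^(τ/t½) = (1/2)^(22/11) ≈ 0.2500.
C₀ = D/Vd = 3000/200 ≈ 15.000 mg/L.
Before the 4th dose, 3 doses have been given. Superposition: Cmin = C₀·(f + f² + … + f^3).
≈ 15.000 × (0.2500 + 0.0625 + 0.0156) ≈ 15.000 × 0.3281 ≈ 4.921 mg/L.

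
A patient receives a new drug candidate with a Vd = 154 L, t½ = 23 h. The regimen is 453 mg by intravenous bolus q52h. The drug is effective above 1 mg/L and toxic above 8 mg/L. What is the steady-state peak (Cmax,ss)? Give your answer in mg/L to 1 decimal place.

3.7 mg/L

τ/t½ = 52/23 ≈ 2.2609, so fraction remaining f = (1/2)^(52/23) ≈ 0.2086.
At steady state, accumulation factor R = 1/(1 − e^(−kτ)) ≈ 1.2636.
Single-dose peak C₀ = D/Vd = 453/154 ≈ 2.942 mg/L.
Steady-state peak Cmax,ss = C₀·R ≈ 2.942 × 1.2636 ≈ 3.718 mg/L.
Peak 3.7 mg/L vs MTC 8 mg/L: below toxic threshold.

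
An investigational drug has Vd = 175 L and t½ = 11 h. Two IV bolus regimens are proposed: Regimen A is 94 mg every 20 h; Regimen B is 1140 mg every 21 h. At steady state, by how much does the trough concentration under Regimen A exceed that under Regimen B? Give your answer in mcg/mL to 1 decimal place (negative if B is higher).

-2.2 mcg/mL

Regimen A: f = (1/2)^(20/11) ≈ 0.2836; Cmin,ss = (94/175)·f/(1−f) ≈ 0.213 mcg/mL.
Regimen B: f = (1/2)^(21/11) ≈ 0.2663; Cmin,ss = (1140/175)·f/(1−f) ≈ 2.364 mcg/mL.
Difference ≈ 0.213 − 2.364 ≈ -2.151 mcg/mL.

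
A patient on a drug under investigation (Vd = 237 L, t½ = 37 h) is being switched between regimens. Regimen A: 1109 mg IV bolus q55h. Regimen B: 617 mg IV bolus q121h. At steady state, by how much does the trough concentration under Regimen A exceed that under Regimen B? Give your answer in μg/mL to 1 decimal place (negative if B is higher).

2.3 μg/mL

Regimen A: f = (1/2)^(55/37) ≈ 0.3569; Cmin,ss = (1109/237)·f/(1−f) ≈ 2.597 μg/mL.
Regimen B: f = (1/2)^(121/37) ≈ 0.1036; Cmin,ss = (617/237)·f/(1−f) ≈ 0.301 μg/mL.
Difference ≈ 2.597 − 0.301 ≈ 2.296 μg/mL.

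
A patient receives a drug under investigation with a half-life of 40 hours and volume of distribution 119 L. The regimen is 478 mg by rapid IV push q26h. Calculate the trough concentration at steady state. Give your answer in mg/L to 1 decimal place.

τ/t½ = 26/40 ≈ 0.65, so fraction remaining f = (1/2)^(26/40) ≈ 0.6373.
Single-dose peak C₀ = D/Vd = 478/119 ≈ 4.017 mg/L.
Steady-state trough Cmin,ss = C₀·f/(1−f) ≈ 4.017 × 0.6373/0.3627 ≈ 7.058 mg/L.

7.1 mg/L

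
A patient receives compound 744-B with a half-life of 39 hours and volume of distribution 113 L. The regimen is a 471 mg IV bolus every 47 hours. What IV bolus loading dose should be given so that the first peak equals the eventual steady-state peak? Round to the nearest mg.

832 mg

f = (1/2)^(47/39) ≈ 0.433731; accumulation ratio R = 1/(1−f) ≈ 1.76595.
Loading dose to hit Cmax,ss on first dose: D_load = D_maint·R ≈ 471 × 1.76595 ≈ 831.76 mg.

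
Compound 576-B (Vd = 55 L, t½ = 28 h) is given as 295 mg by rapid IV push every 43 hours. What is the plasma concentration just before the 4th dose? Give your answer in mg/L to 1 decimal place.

2.7 mg/L

f = (1/2)^(τ/t½) = (1/2)^(43/28) ≈ 0.3449.
C₀ = D/Vd = 295/55 ≈ 5.364 mg/L.
Before the 4th dose, 3 doses have been given. Superposition: Cmin = C₀·(f + f² + … + f^3).
≈ 5.364 × (0.3449 + 0.1190 + 0.0410) ≈ 5.364 × 0.5049 ≈ 2.708 mg/L.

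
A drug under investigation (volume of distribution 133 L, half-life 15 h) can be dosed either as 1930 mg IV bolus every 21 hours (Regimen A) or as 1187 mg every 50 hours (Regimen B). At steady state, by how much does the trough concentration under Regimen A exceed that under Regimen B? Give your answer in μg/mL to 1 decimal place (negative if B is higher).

Regimen A: f = (1/2)^(21/15) ≈ 0.3789; Cmin,ss = (1930/133)·f/(1−f) ≈ 8.853 μg/mL.
Regimen B: f = (1/2)^(50/15) ≈ 0.0992; Cmin,ss = (1187/133)·f/(1−f) ≈ 0.983 μg/mL.
Difference ≈ 8.853 − 0.983 ≈ 7.870 μg/mL.

7.9 μg/mL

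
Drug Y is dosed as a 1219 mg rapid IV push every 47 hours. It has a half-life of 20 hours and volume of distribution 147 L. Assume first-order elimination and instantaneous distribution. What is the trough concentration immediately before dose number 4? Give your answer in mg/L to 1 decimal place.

f = (1/2)^(τ/t½) = (1/2)^(47/20) ≈ 0.1961.
C₀ = D/Vd = 1219/147 ≈ 8.293 mg/L.
Before the 4th dose, 3 doses have been given. Superposition: Cmin = C₀·(f + f² + … + f^3).
≈ 8.293 × (0.1961 + 0.0385 + 0.0075) ≈ 8.293 × 0.2421 ≈ 2.008 mg/L.

2.0 mg/L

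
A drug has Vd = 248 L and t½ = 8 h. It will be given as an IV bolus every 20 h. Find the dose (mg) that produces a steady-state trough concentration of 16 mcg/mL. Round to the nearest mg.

18478 mg

τ/t½ = 20/8 ≈ 2.5, so f = (1/2)^(20/8) ≈ 0.176777.
Cmin,ss = (D/Vd)·f/(1−f), so D = Cmin,ss·Vd·(1−f)/f.
D = 16 × 248 × (1−f)/f ≈ 16 × 248 × 4.65684 ≈ 18478.34 mg.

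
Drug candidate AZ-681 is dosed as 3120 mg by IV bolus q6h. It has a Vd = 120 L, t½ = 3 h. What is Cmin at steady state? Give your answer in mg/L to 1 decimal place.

8.7 mg/L

τ = 6 h = 2 half-lives, so f = (1/2)^2 = 0.25.
At steady state, R = 1/(1 − 0.25) = 4/3.
Single-dose peak C₀ = D/Vd = 3120/120 = 26 mg/L.
Steady-state peak Cmax,ss = C₀·R = 26 × 4/3 ≈ 34.667 mg/L.
Steady-state trough Cmin,ss = Cmax,ss·f ≈ 34.667 × 0.25 ≈ 8.667 mg/L.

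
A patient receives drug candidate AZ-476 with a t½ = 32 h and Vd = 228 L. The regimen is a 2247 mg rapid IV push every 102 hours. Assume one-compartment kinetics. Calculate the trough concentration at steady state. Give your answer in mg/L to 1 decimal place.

1.2 mg/L

Over one 102-h interval, 102/32 ≈ 3.1875 half-lives elapse, leaving f ≈ 0.1098 of each dose.
Accumulation ratio R = 1/(1 − f) ≈ 1/0.8902 ≈ 1.1233.
Each bolus raises the concentration by D/Vd = 2247/228 ≈ 9.855 mg/L.
Cmax,ss = C₀/(1 − f) ≈ 9.855/0.8902 ≈ 11.071 mg/L.
One interval later, Cmin,ss = Cmax,ss·e^(−kτ) ≈ 11.071 × 0.1098 ≈ 1.216 mg/L.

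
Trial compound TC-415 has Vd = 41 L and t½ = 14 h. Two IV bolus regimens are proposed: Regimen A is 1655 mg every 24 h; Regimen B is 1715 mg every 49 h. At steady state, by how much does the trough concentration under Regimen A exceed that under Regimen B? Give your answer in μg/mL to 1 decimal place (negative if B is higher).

Regimen A: f = (1/2)^(24/14) ≈ 0.3048; Cmin,ss = (1655/41)·f/(1−f) ≈ 17.698 μg/mL.
Regimen B: f = (1/2)^(49/14) ≈ 0.0884; Cmin,ss = (1715/41)·f/(1−f) ≈ 4.056 μg/mL.
Difference ≈ 17.698 − 4.056 ≈ 13.642 μg/mL.

13.6 μg/mL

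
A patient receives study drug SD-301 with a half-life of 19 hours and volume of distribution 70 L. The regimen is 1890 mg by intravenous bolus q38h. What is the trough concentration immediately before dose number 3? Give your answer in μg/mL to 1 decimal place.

8.4 μg/mL

f = (1/2)^(τ/t½) = (1/2)^(38/19) ≈ 0.2500.
C₀ = D/Vd = 1890/70 ≈ 27.000 μg/mL.
Before the 3rd dose, 2 doses have been given. Superposition: Cmin = C₀·(f + f²).
≈ 27.000 × (0.2500 + 0.0625) ≈ 27.000 × 0.3125 ≈ 8.438 μg/mL.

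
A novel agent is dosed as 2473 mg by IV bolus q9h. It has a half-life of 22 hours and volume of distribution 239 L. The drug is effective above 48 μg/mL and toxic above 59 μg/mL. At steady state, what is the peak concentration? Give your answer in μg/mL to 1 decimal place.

τ/t½ = 9/22 ≈ 0.40909, so fraction remaining f = (1/2)^(9/22) ≈ 0.7531.
At steady state, accumulation factor R = 1/(1 − e^(−kτ)) ≈ 4.0502.
Single-dose peak C₀ = D/Vd = 2473/239 ≈ 10.347 μg/mL.
Steady-state peak Cmax,ss = C₀·R ≈ 10.347 × 4.0502 ≈ 41.907 μg/mL.
Peak 41.9 μg/mL vs MTC 59 μg/mL: below toxic threshold.

41.9 μg/mL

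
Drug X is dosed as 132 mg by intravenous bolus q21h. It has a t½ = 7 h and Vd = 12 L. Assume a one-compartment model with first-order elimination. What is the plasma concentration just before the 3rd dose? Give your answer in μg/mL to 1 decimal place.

f = (1/2)^(τ/t½) = (1/2)^(21/7) ≈ 0.1250.
C₀ = D/Vd = 132/12 ≈ 11.000 μg/mL.
Before the 3rd dose, 2 doses have been given. Superposition: Cmin = C₀·(f + f²).
≈ 11.000 × (0.1250 + 0.0156) ≈ 11.000 × 0.1406 ≈ 1.547 μg/mL.

1.5 μg/mL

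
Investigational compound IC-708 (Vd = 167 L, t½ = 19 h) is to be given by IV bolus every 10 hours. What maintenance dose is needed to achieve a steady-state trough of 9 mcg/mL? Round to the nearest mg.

τ/t½ = 10/19 ≈ 0.52632, so f = (1/2)^(10/19) ≈ 0.694326.
Cmin,ss = (D/Vd)·f/(1−f), so D = Cmin,ss·Vd·(1−f)/f.
D = 9 × 167 × (1−f)/f ≈ 9 × 167 × 0.44025 ≈ 661.70 mg.

662 mg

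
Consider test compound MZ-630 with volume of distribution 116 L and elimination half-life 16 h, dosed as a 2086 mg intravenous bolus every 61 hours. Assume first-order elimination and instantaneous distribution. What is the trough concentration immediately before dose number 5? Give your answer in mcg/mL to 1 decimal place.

1.4 mcg/mL

f = (1/2)^(τ/t½) = (1/2)^(61/16) ≈ 0.0712.
C₀ = D/Vd = 2086/116 ≈ 17.983 mcg/mL.
Before the 5th dose, 4 doses have been given. Superposition: Cmin = C₀·(f + f² + … + f^4).
≈ 17.983 × (0.0712 + 0.0051 + 0.0004 + 0.0000) ≈ 17.983 × 0.0767 ≈ 1.379 mcg/mL.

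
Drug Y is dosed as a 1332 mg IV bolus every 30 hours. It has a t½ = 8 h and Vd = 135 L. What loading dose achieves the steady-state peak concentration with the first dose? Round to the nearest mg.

f = (1/2)^(30/8) ≈ 0.074325; accumulation ratio R = 1/(1−f) ≈ 1.08029.
Loading dose to hit Cmax,ss on first dose: D_load = D_maint·R ≈ 1332 × 1.08029 ≈ 1438.95 mg.

1439 mg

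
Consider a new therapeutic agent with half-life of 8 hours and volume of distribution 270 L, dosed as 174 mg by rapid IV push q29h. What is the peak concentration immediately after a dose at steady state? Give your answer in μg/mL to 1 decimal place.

k = ln2/t½ = ln2/8 ≈ 0.086643 h⁻¹; fraction remaining f = e^(−kτ) = e^(−0.086643×29) ≈ 0.0811.
Accumulation ratio R = 1/(1 − f) ≈ 1/0.9189 ≈ 1.0883.
Single-dose peak C₀ = D/Vd = 174/270 ≈ 0.644 μg/mL.
Steady-state peak Cmax,ss = C₀·R ≈ 0.644 × 1.0883 ≈ 0.701 μg/mL.

0.7 μg/mL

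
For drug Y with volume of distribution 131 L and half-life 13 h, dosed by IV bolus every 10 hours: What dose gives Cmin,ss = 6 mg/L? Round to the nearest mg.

τ/t½ = 10/13 ≈ 0.76923, so f = (1/2)^(10/13) ≈ 0.586730.
Cmin,ss = (D/Vd)·f/(1−f), so D = Cmin,ss·Vd·(1−f)/f.
D = 6 × 131 × (1−f)/f ≈ 6 × 131 × 0.70436 ≈ 553.63 mg.

554 mg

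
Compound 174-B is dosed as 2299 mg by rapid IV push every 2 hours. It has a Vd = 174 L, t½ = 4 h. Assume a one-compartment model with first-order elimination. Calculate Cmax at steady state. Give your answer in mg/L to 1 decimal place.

45.1 mg/L

τ/t½ = 2/4 ≈ 0.5, so fraction remaining f = (1/2)^(2/4) ≈ 0.7071.
Accumulation ratio R = 1/(1 − f) ≈ 1/0.2929 ≈ 3.4141.
Each bolus raises the concentration by D/Vd = 2299/174 ≈ 13.213 mg/L.
Steady-state peak Cmax,ss = C₀·R ≈ 13.213 × 3.4141 ≈ 45.111 mg/L.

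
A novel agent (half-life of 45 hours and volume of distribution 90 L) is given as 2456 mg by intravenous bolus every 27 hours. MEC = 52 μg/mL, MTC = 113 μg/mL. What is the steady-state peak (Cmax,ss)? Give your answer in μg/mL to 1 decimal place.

k = ln2/t½ = ln2/45 ≈ 0.015403 h⁻¹; fraction remaining f = e^(−kτ) = e^(−0.015403×27) ≈ 0.6598.
At steady state, accumulation factor R = 1/(1 − e^(−kτ)) ≈ 2.9394.
Single-dose peak C₀ = D/Vd = 2456/90 ≈ 27.289 μg/mL.
Cmax,ss = C₀/(1 − f) ≈ 27.289/0.3402 ≈ 80.215 μg/mL.
Peak 80.2 μg/mL vs MTC 113 μg/mL: below toxic threshold.

80.2 μg/mL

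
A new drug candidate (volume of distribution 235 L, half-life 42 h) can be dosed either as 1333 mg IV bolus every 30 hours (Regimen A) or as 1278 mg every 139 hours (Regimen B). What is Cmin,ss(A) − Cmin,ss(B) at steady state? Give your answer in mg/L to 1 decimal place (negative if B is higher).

8.2 mg/L

Regimen A: f = (1/2)^(30/42) ≈ 0.6095; Cmin,ss = (1333/235)·f/(1−f) ≈ 8.853 mg/L.
Regimen B: f = (1/2)^(139/42) ≈ 0.1009; Cmin,ss = (1278/235)·f/(1−f) ≈ 0.610 mg/L.
Difference ≈ 8.853 − 0.610 ≈ 8.243 mg/L.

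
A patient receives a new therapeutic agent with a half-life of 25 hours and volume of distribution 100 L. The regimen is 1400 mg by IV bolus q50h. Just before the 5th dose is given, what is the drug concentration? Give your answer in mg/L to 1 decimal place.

4.6 mg/L

f = (1/2)^(τ/t½) = (1/2)^(50/25) ≈ 0.2500.
C₀ = D/Vd = 1400/100 ≈ 14.000 mg/L.
Before the 5th dose, 4 doses have been given. Superposition: Cmin = C₀·(f + f² + … + f^4).
≈ 14.000 × (0.2500 + 0.0625 + 0.0156 + 0.0039) ≈ 14.000 × 0.3320 ≈ 4.648 mg/L.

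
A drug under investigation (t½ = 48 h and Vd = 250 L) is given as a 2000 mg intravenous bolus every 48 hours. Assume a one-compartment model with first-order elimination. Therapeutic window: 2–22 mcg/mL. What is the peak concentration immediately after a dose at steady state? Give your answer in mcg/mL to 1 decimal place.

The dosing interval is 1 half-life, so f = 2^(−1) = 0.5.
Accumulation ratio R = 1/(1 − f) = 1/0.5 = 2/1.
Single-dose peak C₀ = D/Vd = 2000/250 = 8 mcg/mL.
Steady-state peak Cmax,ss = C₀·R = 8 × 2/1 ≈ 16.000 mcg/mL.
Peak 16.0 mcg/mL vs MTC 22 mcg/mL: below toxic threshold.

16.0 mcg/mL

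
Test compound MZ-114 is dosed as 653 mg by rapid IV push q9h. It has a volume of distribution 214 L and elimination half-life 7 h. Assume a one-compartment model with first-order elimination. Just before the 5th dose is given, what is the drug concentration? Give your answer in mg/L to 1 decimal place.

2.1 mg/L

f = (1/2)^(τ/t½) = (1/2)^(9/7) ≈ 0.4102.
C₀ = D/Vd = 653/214 ≈ 3.051 mg/L.
Before the 5th dose, 4 doses have been given. Superposition: Cmin = C₀·(f + f² + … + f^4).
≈ 3.051 × (0.4102 + 0.1683 + 0.0690 + 0.0283) ≈ 3.051 × 0.6758 ≈ 2.062 mg/L.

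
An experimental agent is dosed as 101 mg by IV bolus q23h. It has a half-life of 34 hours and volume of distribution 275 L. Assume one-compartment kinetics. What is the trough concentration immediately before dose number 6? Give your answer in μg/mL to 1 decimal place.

f = (1/2)^(τ/t½) = (1/2)^(23/34) ≈ 0.6257.
C₀ = D/Vd = 101/275 ≈ 0.367 μg/mL.
Before the 6th dose, 5 doses have been given. Superposition: Cmin = C₀·(f + f² + … + f^5).
≈ 0.367 × (0.6257 + 0.3915 + 0.2450 + 0.1533 + 0.0959) ≈ 0.367 × 1.5114 ≈ 0.555 μg/mL.

0.6 μg/mL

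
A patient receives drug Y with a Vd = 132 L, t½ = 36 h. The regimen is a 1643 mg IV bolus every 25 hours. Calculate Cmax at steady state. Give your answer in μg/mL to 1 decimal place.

32.6 μg/mL

τ/t½ = 25/36 ≈ 0.69444, so fraction remaining f = (1/2)^(25/36) ≈ 0.6179.
Accumulation ratio R = 1/(1 − f) ≈ 1/0.3821 ≈ 2.6171.
Single-dose peak C₀ = D/Vd = 1643/132 ≈ 12.447 μg/mL.
Cmax,ss = C₀/(1 − f) ≈ 12.447/0.3821 ≈ 32.575 μg/mL.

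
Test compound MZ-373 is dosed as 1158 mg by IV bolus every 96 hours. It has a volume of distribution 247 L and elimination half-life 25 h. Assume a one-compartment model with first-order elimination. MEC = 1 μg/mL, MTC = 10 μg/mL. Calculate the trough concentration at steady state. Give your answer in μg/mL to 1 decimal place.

Over one 96-h interval, 96/25 ≈ 3.84 half-lives elapse, leaving f ≈ 0.0698 of each dose.
Accumulation ratio R = 1/(1 − f) ≈ 1/0.9302 ≈ 1.0750.
Each bolus raises the concentration by D/Vd = 1158/247 ≈ 4.688 μg/mL.
Cmax,ss = C₀/(1 − f) ≈ 4.688/0.9302 ≈ 5.040 μg/mL.
One interval later, Cmin,ss = Cmax,ss·e^(−kτ) ≈ 5.040 × 0.0698 ≈ 0.352 μg/mL.
Trough 0.4 μg/mL vs MEC 1 μg/mL: subtherapeutic.

0.4 μg/mL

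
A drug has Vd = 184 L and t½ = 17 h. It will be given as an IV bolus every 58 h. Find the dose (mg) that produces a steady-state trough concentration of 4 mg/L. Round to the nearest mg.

7097 mg

τ/t½ = 58/17 ≈ 3.4118, so f = (1/2)^(58/17) ≈ 0.093963.
Cmin,ss = (D/Vd)·f/(1−f), so D = Cmin,ss·Vd·(1−f)/f.
D = 4 × 184 × (1−f)/f ≈ 4 × 184 × 9.64249 ≈ 7096.87 mg.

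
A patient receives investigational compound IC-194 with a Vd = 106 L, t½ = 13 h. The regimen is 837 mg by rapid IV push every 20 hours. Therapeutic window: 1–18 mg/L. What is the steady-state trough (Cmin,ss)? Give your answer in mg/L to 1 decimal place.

4.1 mg/L

Over one 20-h interval, 20/13 ≈ 1.5385 half-lives elapse, leaving f ≈ 0.3443 of each dose.
Single-dose peak C₀ = D/Vd = 837/106 ≈ 7.896 mg/L.
Steady-state trough Cmin,ss = C₀·f/(1−f) ≈ 7.896 × 0.3443/0.6557 ≈ 4.146 mg/L.
Trough 4.1 mg/L vs MEC 1 mg/L: adequate.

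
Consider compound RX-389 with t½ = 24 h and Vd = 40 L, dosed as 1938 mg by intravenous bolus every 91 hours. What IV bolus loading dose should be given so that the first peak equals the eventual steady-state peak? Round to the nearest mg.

2089 mg

f = (1/2)^(91/24) ≈ 0.072210; accumulation ratio R = 1/(1−f) ≈ 1.07783.
Loading dose to hit Cmax,ss on first dose: D_load = D_maint·R ≈ 1938 × 1.07783 ≈ 2088.83 mg.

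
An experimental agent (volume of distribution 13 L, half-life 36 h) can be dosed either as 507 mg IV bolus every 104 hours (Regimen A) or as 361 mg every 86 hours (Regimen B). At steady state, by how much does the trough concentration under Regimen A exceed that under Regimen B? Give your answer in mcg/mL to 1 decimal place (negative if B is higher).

Regimen A: f = (1/2)^(104/36) ≈ 0.1350; Cmin,ss = (507/13)·f/(1−f) ≈ 6.087 mcg/mL.
Regimen B: f = (1/2)^(86/36) ≈ 0.1909; Cmin,ss = (361/13)·f/(1−f) ≈ 6.552 mcg/mL.
Difference ≈ 6.087 − 6.552 ≈ -0.465 mcg/mL.

-0.5 mcg/mL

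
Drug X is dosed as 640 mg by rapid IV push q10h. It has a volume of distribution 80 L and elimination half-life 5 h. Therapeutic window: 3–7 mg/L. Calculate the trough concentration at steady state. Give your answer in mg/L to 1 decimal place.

2.7 mg/L

τ = 10 h = 2 half-lives, so f = (1/2)^2 = 0.25.
At steady state, R = 1/(1 − 0.25) = 4/3.
Single-dose peak C₀ = D/Vd = 640/80 = 8 mg/L.
Steady-state peak Cmax,ss = C₀·R = 8 × 4/3 ≈ 10.667 mg/L.
Steady-state trough Cmin,ss = Cmax,ss·f ≈ 10.667 × 0.25 ≈ 2.667 mg/L.
Trough 2.7 mg/L vs MEC 3 mg/L: subtherapeutic.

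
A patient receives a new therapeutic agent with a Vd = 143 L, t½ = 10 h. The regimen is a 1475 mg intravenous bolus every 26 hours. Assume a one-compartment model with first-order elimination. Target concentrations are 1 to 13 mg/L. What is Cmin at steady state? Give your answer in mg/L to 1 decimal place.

Over one 26-h interval, 26/10 ≈ 2.6 half-lives elapse, leaving f ≈ 0.1649 of each dose.
Each bolus raises the concentration by D/Vd = 1475/143 ≈ 10.315 mg/L.
Steady-state trough Cmin,ss = C₀·f/(1−f) ≈ 10.315 × 0.1649/0.8351 ≈ 2.037 mg/L.
Trough 2.0 mg/L vs MEC 1 mg/L: adequate.

2.0 mg/L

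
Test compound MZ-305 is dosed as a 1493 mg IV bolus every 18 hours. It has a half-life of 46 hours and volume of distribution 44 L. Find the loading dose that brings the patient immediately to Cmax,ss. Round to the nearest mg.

f = (1/2)^(18/46) ≈ 0.762440; accumulation ratio R = 1/(1−f) ≈ 4.20946.
Loading dose to hit Cmax,ss on first dose: D_load = D_maint·R ≈ 1493 × 4.20946 ≈ 6284.72 mg.

6285 mg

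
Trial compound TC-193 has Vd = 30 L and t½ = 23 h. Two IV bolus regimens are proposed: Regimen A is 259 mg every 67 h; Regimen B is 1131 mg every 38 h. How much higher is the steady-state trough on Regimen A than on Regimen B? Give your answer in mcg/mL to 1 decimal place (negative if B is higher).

-16.3 mcg/mL

Regimen A: f = (1/2)^(67/23) ≈ 0.1328; Cmin,ss = (259/30)·f/(1−f) ≈ 1.322 mcg/mL.
Regimen B: f = (1/2)^(38/23) ≈ 0.3182; Cmin,ss = (1131/30)·f/(1−f) ≈ 17.595 mcg/mL.
Difference ≈ 1.322 − 17.595 ≈ -16.273 mcg/mL.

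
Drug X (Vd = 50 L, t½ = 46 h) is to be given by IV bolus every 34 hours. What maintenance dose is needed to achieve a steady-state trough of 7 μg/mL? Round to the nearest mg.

234 mg

τ/t½ = 34/46 ≈ 0.73913, so f = (1/2)^(34/46) ≈ 0.599100.
Cmin,ss = (D/Vd)·f/(1−f), so D = Cmin,ss·Vd·(1−f)/f.
D = 7 × 50 × (1−f)/f ≈ 7 × 50 × 0.66917 ≈ 234.21 mg.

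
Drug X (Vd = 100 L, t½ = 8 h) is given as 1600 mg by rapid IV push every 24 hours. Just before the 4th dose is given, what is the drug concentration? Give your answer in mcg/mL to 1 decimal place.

f = (1/2)^(τ/t½) = (1/2)^(24/8) ≈ 0.1250.
C₀ = D/Vd = 1600/100 ≈ 16.000 mcg/mL.
Before the 4th dose, 3 doses have been given. Superposition: Cmin = C₀·(f + f² + … + f^3).
≈ 16.000 × (0.1250 + 0.0156 + 0.0020) ≈ 16.000 × 0.1426 ≈ 2.282 mcg/mL.

2.3 mcg/mL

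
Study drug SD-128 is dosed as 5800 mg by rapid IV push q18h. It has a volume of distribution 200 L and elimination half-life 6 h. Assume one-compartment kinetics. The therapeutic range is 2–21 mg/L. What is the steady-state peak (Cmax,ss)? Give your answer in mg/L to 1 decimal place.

τ = 18 h = 3 half-lives, so f = (1/2)^3 = 0.125.
At steady state, R = 1/(1 − 0.125) = 8/7.
Single-dose peak C₀ = D/Vd = 5800/200 = 29 mg/L.
Steady-state peak Cmax,ss = C₀·R = 29 × 8/7 ≈ 33.143 mg/L.
Peak 33.1 mg/L vs MTC 21 mg/L: exceeds toxic threshold.

33.1 mg/L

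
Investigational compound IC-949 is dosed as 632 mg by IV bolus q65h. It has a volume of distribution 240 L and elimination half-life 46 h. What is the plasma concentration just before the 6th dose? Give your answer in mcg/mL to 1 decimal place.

f = (1/2)^(τ/t½) = (1/2)^(65/46) ≈ 0.3755.
C₀ = D/Vd = 632/240 ≈ 2.633 mcg/mL.
Before the 6th dose, 5 doses have been given. Superposition: Cmin = C₀·(f + f² + … + f^5).
≈ 2.633 × (0.3755 + 0.1410 + 0.0529 + 0.0199 + 0.0075) ≈ 2.633 × 0.5968 ≈ 1.571 mcg/mL.

1.6 mcg/mL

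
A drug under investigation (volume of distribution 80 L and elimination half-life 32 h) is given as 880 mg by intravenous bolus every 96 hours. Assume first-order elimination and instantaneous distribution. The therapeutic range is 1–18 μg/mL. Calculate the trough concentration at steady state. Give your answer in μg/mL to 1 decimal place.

1.6 μg/mL

The dosing interval is 3 half-lives, so f = 2^(−3) = 0.125.
At steady state, R = 1/(1 − 0.125) = 8/7.
Single-dose peak C₀ = D/Vd = 880/80 = 11 μg/mL.
Steady-state peak Cmax,ss = C₀·R = 11 × 8/7 ≈ 12.571 μg/mL.
Steady-state trough Cmin,ss = Cmax,ss·f ≈ 12.571 × 0.125 ≈ 1.571 μg/mL.
Trough 1.6 μg/mL vs MEC 1 μg/mL: adequate.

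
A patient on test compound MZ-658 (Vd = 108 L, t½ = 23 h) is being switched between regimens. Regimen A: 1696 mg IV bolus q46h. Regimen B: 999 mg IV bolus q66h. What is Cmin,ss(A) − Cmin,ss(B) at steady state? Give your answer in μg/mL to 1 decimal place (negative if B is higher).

Regimen A: f = (1/2)^(46/23) ≈ 0.2500; Cmin,ss = (1696/108)·f/(1−f) ≈ 5.235 μg/mL.
Regimen B: f = (1/2)^(66/23) ≈ 0.1368; Cmin,ss = (999/108)·f/(1−f) ≈ 1.466 μg/mL.
Difference ≈ 5.235 − 1.466 ≈ 3.769 μg/mL.

3.8 μg/mL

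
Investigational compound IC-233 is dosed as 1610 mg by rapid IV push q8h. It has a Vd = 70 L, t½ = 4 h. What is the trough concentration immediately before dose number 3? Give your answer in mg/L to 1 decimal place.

7.2 mg/L

f = (1/2)^(τ/t½) = (1/2)^(8/4) ≈ 0.2500.
C₀ = D/Vd = 1610/70 ≈ 23.000 mg/L.
Before the 3rd dose, 2 doses have been given. Superposition: Cmin = C₀·(f + f²).
≈ 23.000 × (0.2500 + 0.0625) ≈ 23.000 × 0.3125 ≈ 7.188 mg/L.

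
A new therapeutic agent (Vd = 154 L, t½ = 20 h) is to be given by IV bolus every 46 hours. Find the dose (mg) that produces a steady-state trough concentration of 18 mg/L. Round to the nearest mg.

10879 mg

τ/t½ = 46/20 ≈ 2.3, so f = (1/2)^(46/20) ≈ 0.203063.
Cmin,ss = (D/Vd)·f/(1−f), so D = Cmin,ss·Vd·(1−f)/f.
D = 18 × 154 × (1−f)/f ≈ 18 × 154 × 3.92458 ≈ 10878.94 mg.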